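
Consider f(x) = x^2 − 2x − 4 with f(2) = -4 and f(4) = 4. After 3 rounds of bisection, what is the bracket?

[3, 3.25]

x = 3 gives f = -1, negative; keep [3, 4]
x = 3.5 gives f = 1.25, positive; keep [3, 3.5]
x = 3.25 gives f = 0.0625, positive; keep [3, 3.25]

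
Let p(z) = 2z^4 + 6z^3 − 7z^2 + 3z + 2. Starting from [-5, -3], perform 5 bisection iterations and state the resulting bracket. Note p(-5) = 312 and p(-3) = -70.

p(-4) = 6 > 0, so the root lies in [-4, -3]
p(-3.5) = -51.375 < 0, so the root lies in [-4, -3.5]
p(-3.75) = -28.585938 < 0, so the root lies in [-4, -3.75]
p(-3.875) = -12.9097 < 0, so the root lies in [-4, -3.875]
p(-3.9375) = -3.8774 < 0, so the root lies in [-4, -3.9375]

[-4, -3.9375]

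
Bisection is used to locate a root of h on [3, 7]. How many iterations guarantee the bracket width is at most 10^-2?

9

Width after n steps is 4/2^n. Need 2^n ≥ 4/10^-2 = 400.
2^8 = 256 < 400 ≤ 2^9 = 512, so n = 9.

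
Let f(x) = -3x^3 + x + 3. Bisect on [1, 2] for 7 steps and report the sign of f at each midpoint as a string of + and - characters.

---+++-

x = 1.5 gives f = -5.625, negative; keep [1, 1.5]
x = 1.25 gives f = -1.609375, negative; keep [1, 1.25]
x = 1.125 gives f = -0.146484, negative; keep [1, 1.125]
x = 1.0625 gives f = 0.4641, positive; keep [1.0625, 1.125]
x = 1.09375 gives f = 0.1684, positive; keep [1.09375, 1.125]
x = 1.109375 gives f = 0.0134, positive; keep [1.109375, 1.125]
x = 1.1171875 gives f = -0.0659, negative; keep [1.109375, 1.1171875]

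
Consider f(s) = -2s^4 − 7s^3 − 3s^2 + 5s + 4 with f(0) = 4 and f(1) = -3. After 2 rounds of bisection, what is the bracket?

f(0.5) = 4.75 > 0, so the root lies in [0.5, 1]
f(0.75) = 2.476562 > 0, so the root lies in [0.75, 1]

[0.75, 1]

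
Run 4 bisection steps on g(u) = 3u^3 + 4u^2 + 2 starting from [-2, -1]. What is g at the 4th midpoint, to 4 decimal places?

midpoint -1.5: g = 0.875 > 0 → [-2, -1.5]
midpoint -1.75: g = -1.828125 < 0 → [-1.75, -1.5]
midpoint -1.625: g = -0.310547 < 0 → [-1.625, -1.5]
midpoint -1.5625: g = 0.3215 > 0 → [-1.625, -1.5625]

0.3215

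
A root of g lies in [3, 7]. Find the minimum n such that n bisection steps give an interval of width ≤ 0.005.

10

Width after n steps is 4/2^n. Need 2^n ≥ 4/0.005 = 800.
2^9 = 512 < 800 ≤ 2^10 = 1024, so n = 10.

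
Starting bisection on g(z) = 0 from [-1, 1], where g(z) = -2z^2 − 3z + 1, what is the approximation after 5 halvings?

midpoint 0: g = 1 > 0 → [0, 1]
midpoint 0.5: g = -1 < 0 → [0, 0.5]
midpoint 0.25: g = 0.125 > 0 → [0.25, 0.5]
midpoint 0.375: g = -0.4062 < 0 → [0.25, 0.375]
midpoint 0.3125: g = -0.1328 < 0 → [0.25, 0.3125]

0.3125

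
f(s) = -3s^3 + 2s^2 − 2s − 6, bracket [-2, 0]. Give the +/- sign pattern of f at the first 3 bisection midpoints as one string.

+--

f(-1) = 1 > 0, so the root lies in [-1, 0]
f(-0.5) = -4.125 < 0, so the root lies in [-1, -0.5]
f(-0.75) = -2.109375 < 0, so the root lies in [-1, -0.75]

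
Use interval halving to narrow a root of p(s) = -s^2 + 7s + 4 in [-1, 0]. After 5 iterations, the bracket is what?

[-0.53125, -0.5]

s = -0.5 gives p = 0.25, positive; keep [-1, -0.5]
s = -0.75 gives p = -1.8125, negative; keep [-0.75, -0.5]
s = -0.625 gives p = -0.765625, negative; keep [-0.625, -0.5]
s = -0.5625 gives p = -0.2539, negative; keep [-0.5625, -0.5]
s = -0.53125 gives p = -0.001, negative; keep [-0.53125, -0.5]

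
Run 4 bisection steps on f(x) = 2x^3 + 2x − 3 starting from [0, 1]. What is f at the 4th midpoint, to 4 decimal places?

-0.3022

x = 0.5 gives f = -1.75, negative; keep [0.5, 1]
x = 0.75 gives f = -0.65625, negative; keep [0.75, 1]
x = 0.875 gives f = 0.089844, positive; keep [0.75, 0.875]
x = 0.8125 gives f = -0.3022, negative; keep [0.8125, 0.875]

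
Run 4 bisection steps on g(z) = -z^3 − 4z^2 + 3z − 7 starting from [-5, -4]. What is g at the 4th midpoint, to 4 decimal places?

1.0427

z = -4.5 gives g = -10.375, negative; keep [-5, -4.5]
z = -4.75 gives g = -4.328125, negative; keep [-5, -4.75]
z = -4.875 gives g = -0.830078, negative; keep [-5, -4.875]
z = -4.9375 gives g = 1.0427, positive; keep [-4.9375, -4.875]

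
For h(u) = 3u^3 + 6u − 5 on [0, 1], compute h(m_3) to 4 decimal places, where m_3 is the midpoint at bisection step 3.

-0.5176

midpoint 0.5: h = -1.625 < 0 → [0.5, 1]
midpoint 0.75: h = 0.765625 > 0 → [0.5, 0.75]
midpoint 0.625: h = -0.517578 < 0 → [0.625, 0.75]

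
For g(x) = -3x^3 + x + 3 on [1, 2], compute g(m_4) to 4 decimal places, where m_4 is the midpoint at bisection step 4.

x = 1.5 gives g = -5.625, negative; keep [1, 1.5]
x = 1.25 gives g = -1.609375, negative; keep [1, 1.25]
x = 1.125 gives g = -0.146484, negative; keep [1, 1.125]
x = 1.0625 gives g = 0.4641, positive; keep [1.0625, 1.125]

0.4641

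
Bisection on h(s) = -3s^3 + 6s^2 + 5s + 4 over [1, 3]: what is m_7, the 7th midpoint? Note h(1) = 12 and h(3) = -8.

2.765625

h(2) = 14 > 0, so the root lies in [2, 3]
h(2.5) = 7.125 > 0, so the root lies in [2.5, 3]
h(2.75) = 0.734375 > 0, so the root lies in [2.75, 3]
h(2.875) = -3.3223 < 0, so the root lies in [2.75, 2.875]
h(2.8125) = -1.2185 < 0, so the root lies in [2.75, 2.8125]
h(2.78125) = -0.2235 < 0, so the root lies in [2.75, 2.78125]
h(2.765625) = 0.2601 > 0, so the root lies in [2.765625, 2.78125]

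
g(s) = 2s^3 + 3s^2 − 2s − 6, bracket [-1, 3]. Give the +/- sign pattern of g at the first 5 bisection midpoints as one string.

-+++-

m = 1, g(m) = -3 (−); new bracket [1, 3]
m = 2, g(m) = 18 (+); new bracket [1, 2]
m = 1.5, g(m) = 4.5 (+); new bracket [1, 1.5]
m = 1.25, g(m) = 0.0938 (+); new bracket [1, 1.25]
m = 1.125, g(m) = -1.6055 (−); new bracket [1.125, 1.25]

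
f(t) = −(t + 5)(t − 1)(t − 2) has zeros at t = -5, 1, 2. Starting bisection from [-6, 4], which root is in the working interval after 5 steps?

m = -1, f(m) = -24 (−); new bracket [-6, -1]
m = -3.5, f(m) = -37.125 (−); new bracket [-6, -3.5]
m = -4.75, f(m) = -9.703125 (−); new bracket [-6, -4.75]
m = -5.375, f(m) = 17.6309 (+); new bracket [-5.375, -4.75]
m = -5.0625, f(m) = 2.676 (+); new bracket [-5.0625, -4.75]

-5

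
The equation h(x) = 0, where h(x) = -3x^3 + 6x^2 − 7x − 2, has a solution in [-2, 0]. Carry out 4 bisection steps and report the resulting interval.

[-0.25, -0.125]

m = -1, h(m) = 14 (+); new bracket [-1, 0]
m = -0.5, h(m) = 3.375 (+); new bracket [-0.5, 0]
m = -0.25, h(m) = 0.171875 (+); new bracket [-0.25, 0]
m = -0.125, h(m) = -1.0254 (−); new bracket [-0.25, -0.125]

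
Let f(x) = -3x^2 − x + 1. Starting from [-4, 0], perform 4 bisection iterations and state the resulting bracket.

m = -2, f(m) = -9 (−); new bracket [-2, 0]
m = -1, f(m) = -1 (−); new bracket [-1, 0]
m = -0.5, f(m) = 0.75 (+); new bracket [-1, -0.5]
m = -0.75, f(m) = 0.0625 (+); new bracket [-1, -0.75]

[-1, -0.75]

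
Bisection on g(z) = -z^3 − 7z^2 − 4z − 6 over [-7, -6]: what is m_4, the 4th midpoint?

-6.5625

m = -6.5, g(m) = -1.125 (−); new bracket [-7, -6.5]
m = -6.75, g(m) = 9.609375 (+); new bracket [-6.75, -6.5]
m = -6.625, g(m) = 4.041016 (+); new bracket [-6.625, -6.5]
m = -6.5625, g(m) = 1.4084 (+); new bracket [-6.5625, -6.5]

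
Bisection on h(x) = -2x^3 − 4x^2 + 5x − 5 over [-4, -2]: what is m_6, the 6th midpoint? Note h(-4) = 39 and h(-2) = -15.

h(-3) = -2 < 0, so the root lies in [-4, -3]
h(-3.5) = 14.25 > 0, so the root lies in [-3.5, -3]
h(-3.25) = 5.15625 > 0, so the root lies in [-3.25, -3]
h(-3.125) = 1.3477 > 0, so the root lies in [-3.125, -3]
h(-3.0625) = -0.3823 < 0, so the root lies in [-3.125, -3.0625]
h(-3.09375) = 0.4684 > 0, so the root lies in [-3.09375, -3.0625]

-3.09375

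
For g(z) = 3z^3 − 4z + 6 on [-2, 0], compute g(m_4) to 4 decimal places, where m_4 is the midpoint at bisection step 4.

-0.3730

m = -1, g(m) = 7 (+); new bracket [-2, -1]
m = -1.5, g(m) = 1.875 (+); new bracket [-2, -1.5]
m = -1.75, g(m) = -3.078125 (−); new bracket [-1.75, -1.5]
m = -1.625, g(m) = -0.373 (−); new bracket [-1.625, -1.5]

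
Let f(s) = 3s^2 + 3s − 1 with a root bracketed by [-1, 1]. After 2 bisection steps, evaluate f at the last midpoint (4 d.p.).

1.2500

s = 0 gives f = -1, negative; keep [0, 1]
s = 0.5 gives f = 1.25, positive; keep [0, 0.5]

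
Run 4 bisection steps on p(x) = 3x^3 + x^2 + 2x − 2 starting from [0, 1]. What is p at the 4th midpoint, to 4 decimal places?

midpoint 0.5: p = -0.375 < 0 → [0.5, 1]
midpoint 0.75: p = 1.328125 > 0 → [0.5, 0.75]
midpoint 0.625: p = 0.373047 > 0 → [0.5, 0.625]
midpoint 0.5625: p = -0.0247 < 0 → [0.5625, 0.625]

-0.0247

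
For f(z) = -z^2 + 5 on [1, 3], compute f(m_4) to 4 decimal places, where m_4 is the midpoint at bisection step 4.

0.4844

z = 2 gives f = 1, positive; keep [2, 3]
z = 2.5 gives f = -1.25, negative; keep [2, 2.5]
z = 2.25 gives f = -0.0625, negative; keep [2, 2.25]
z = 2.125 gives f = 0.4844, positive; keep [2.125, 2.25]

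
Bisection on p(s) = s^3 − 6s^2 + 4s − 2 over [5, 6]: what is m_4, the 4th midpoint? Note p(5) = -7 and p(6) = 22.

5.3125

m = 5.5, p(m) = 4.875 (+); new bracket [5, 5.5]
m = 5.25, p(m) = -1.671875 (−); new bracket [5.25, 5.5]
m = 5.375, p(m) = 1.443359 (+); new bracket [5.25, 5.375]
m = 5.3125, p(m) = -0.1531 (−); new bracket [5.3125, 5.375]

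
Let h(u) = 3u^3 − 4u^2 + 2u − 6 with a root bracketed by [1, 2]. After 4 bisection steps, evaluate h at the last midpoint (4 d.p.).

h(1.5) = -1.875 < 0, so the root lies in [1.5, 2]
h(1.75) = 1.328125 > 0, so the root lies in [1.5, 1.75]
h(1.625) = -0.439453 < 0, so the root lies in [1.625, 1.75]
h(1.6875) = 0.4006 > 0, so the root lies in [1.625, 1.6875]

0.4006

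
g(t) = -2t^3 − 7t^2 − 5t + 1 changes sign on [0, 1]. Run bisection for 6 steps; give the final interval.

[0.15625, 0.171875]

midpoint 0.5: g = -3.5 < 0 → [0, 0.5]
midpoint 0.25: g = -0.71875 < 0 → [0, 0.25]
midpoint 0.125: g = 0.261719 > 0 → [0.125, 0.25]
midpoint 0.1875: g = -0.1968 < 0 → [0.125, 0.1875]
midpoint 0.15625: g = 0.0402 > 0 → [0.15625, 0.1875]
midpoint 0.171875: g = -0.0763 < 0 → [0.15625, 0.171875]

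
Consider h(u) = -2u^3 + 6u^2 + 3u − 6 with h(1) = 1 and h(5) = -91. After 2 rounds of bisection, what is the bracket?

m = 3, h(m) = 3 (+); new bracket [3, 5]
m = 4, h(m) = -26 (−); new bracket [3, 4]

[3, 4]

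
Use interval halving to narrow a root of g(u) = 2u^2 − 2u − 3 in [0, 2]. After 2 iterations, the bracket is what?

[1.5, 2]

midpoint 1: g = -3 < 0 → [1, 2]
midpoint 1.5: g = -1.5 < 0 → [1.5, 2]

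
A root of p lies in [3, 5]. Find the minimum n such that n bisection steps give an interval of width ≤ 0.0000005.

Width after n steps is 2/2^n. Need 2^n ≥ 2/0.0000005 = 4000000.
2^21 = 2097152 < 4000000 ≤ 2^22 = 4194304, so n = 22.

22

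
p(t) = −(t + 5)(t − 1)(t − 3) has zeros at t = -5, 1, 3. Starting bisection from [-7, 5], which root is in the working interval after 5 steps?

-5

p(-1) = -32 < 0, so the root lies in [-7, -1]
p(-4) = -35 < 0, so the root lies in [-7, -4]
p(-5.5) = 27.625 > 0, so the root lies in [-5.5, -4]
p(-4.75) = -11.1406 < 0, so the root lies in [-5.5, -4.75]
p(-5.125) = 6.2207 > 0, so the root lies in [-5.125, -4.75]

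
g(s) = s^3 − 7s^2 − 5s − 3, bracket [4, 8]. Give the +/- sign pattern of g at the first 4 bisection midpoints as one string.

g(6) = -69 < 0, so the root lies in [6, 8]
g(7) = -38 < 0, so the root lies in [7, 8]
g(7.5) = -12.375 < 0, so the root lies in [7.5, 8]
g(7.75) = 3.2969 > 0, so the root lies in [7.5, 7.75]

---+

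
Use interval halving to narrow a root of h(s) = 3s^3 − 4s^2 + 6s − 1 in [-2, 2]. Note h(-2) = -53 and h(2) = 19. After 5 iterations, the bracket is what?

[0.125, 0.25]

h(0) = -1 < 0, so the root lies in [0, 2]
h(1) = 4 > 0, so the root lies in [0, 1]
h(0.5) = 1.375 > 0, so the root lies in [0, 0.5]
h(0.25) = 0.2969 > 0, so the root lies in [0, 0.25]
h(0.125) = -0.3066 < 0, so the root lies in [0.125, 0.25]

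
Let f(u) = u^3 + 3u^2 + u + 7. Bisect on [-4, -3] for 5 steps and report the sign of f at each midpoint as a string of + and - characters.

u = -3.5 gives f = -2.625, negative; keep [-3.5, -3]
u = -3.25 gives f = 1.109375, positive; keep [-3.5, -3.25]
u = -3.375 gives f = -0.646484, negative; keep [-3.375, -3.25]
u = -3.3125 gives f = 0.2585, positive; keep [-3.375, -3.3125]
u = -3.34375 gives f = -0.1871, negative; keep [-3.34375, -3.3125]

-+-+-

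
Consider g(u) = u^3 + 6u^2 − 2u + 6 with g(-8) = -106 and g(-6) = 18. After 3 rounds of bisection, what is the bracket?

[-6.5, -6.25]

g(-7) = -29 < 0, so the root lies in [-7, -6]
g(-6.5) = -2.125 < 0, so the root lies in [-6.5, -6]
g(-6.25) = 8.734375 > 0, so the root lies in [-6.5, -6.25]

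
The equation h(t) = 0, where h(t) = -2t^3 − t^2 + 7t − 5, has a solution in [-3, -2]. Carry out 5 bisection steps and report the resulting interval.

h(-2.5) = 2.5 > 0, so the root lies in [-2.5, -2]
h(-2.25) = -3.03125 < 0, so the root lies in [-2.5, -2.25]
h(-2.375) = -0.472656 < 0, so the root lies in [-2.5, -2.375]
h(-2.4375) = 0.9604 > 0, so the root lies in [-2.4375, -2.375]
h(-2.40625) = 0.2308 > 0, so the root lies in [-2.40625, -2.375]

[-2.40625, -2.375]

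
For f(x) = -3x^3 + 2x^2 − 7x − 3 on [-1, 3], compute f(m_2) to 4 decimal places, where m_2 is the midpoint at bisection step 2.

m = 1, f(m) = -11 (−); new bracket [-1, 1]
m = 0, f(m) = -3 (−); new bracket [-1, 0]

-3.0000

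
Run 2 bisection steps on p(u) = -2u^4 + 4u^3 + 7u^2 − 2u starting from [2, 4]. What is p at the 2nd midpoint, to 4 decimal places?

m = 3, p(m) = 3 (+); new bracket [3, 4]
m = 3.5, p(m) = -49.875 (−); new bracket [3, 3.5]

-49.8750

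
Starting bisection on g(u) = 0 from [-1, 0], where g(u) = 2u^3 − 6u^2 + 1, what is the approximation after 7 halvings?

u = -0.5 gives g = -0.75, negative; keep [-0.5, 0]
u = -0.25 gives g = 0.59375, positive; keep [-0.5, -0.25]
u = -0.375 gives g = 0.050781, positive; keep [-0.5, -0.375]
u = -0.4375 gives g = -0.3159, negative; keep [-0.4375, -0.375]
u = -0.40625 gives g = -0.1243, negative; keep [-0.40625, -0.375]
u = -0.390625 gives g = -0.0347, negative; keep [-0.390625, -0.375]
u = -0.3828125 gives g = 0.0085, positive; keep [-0.390625, -0.3828125]

-0.3828125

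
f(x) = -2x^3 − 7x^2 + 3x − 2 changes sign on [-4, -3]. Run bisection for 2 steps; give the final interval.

[-4, -3.75]

x = -3.5 gives f = -12.5, negative; keep [-4, -3.5]
x = -3.75 gives f = -6.21875, negative; keep [-4, -3.75]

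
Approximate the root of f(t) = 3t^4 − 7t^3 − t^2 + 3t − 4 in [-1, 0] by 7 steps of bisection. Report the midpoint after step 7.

-0.9140625

t = -0.5 gives f = -4.6875, negative; keep [-1, -0.5]
t = -0.75 gives f = -2.910156, negative; keep [-1, -0.75]
t = -0.875 gives f = -0.942627, negative; keep [-1, -0.875]
t = -0.9375 gives f = 0.3938, positive; keep [-0.9375, -0.875]
t = -0.90625 gives f = -0.3064, negative; keep [-0.9375, -0.90625]
t = -0.921875 gives f = 0.0355, positive; keep [-0.921875, -0.90625]
t = -0.9140625 gives f = -0.1375, negative; keep [-0.921875, -0.9140625]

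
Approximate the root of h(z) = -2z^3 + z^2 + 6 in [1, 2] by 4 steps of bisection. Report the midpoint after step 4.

m = 1.5, h(m) = 1.5 (+); new bracket [1.5, 2]
m = 1.75, h(m) = -1.65625 (−); new bracket [1.5, 1.75]
m = 1.625, h(m) = 0.058594 (+); new bracket [1.625, 1.75]
m = 1.6875, h(m) = -0.7632 (−); new bracket [1.625, 1.6875]

1.6875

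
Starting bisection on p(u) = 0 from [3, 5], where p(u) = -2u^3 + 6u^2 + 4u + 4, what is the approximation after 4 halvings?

3.625

m = 4, p(m) = -12 (−); new bracket [3, 4]
m = 3.5, p(m) = 5.75 (+); new bracket [3.5, 4]
m = 3.75, p(m) = -2.09375 (−); new bracket [3.5, 3.75]
m = 3.625, p(m) = 2.0742 (+); new bracket [3.625, 3.75]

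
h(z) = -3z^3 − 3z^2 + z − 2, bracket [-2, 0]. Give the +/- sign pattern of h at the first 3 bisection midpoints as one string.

midpoint -1: h = -3 < 0 → [-2, -1]
midpoint -1.5: h = -0.125 < 0 → [-2, -1.5]
midpoint -1.75: h = 3.140625 > 0 → [-1.75, -1.5]

--+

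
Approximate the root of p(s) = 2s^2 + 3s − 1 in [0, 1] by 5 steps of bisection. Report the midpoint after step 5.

s = 0.5 gives p = 1, positive; keep [0, 0.5]
s = 0.25 gives p = -0.125, negative; keep [0.25, 0.5]
s = 0.375 gives p = 0.40625, positive; keep [0.25, 0.375]
s = 0.3125 gives p = 0.1328, positive; keep [0.25, 0.3125]
s = 0.28125 gives p = 0.002, positive; keep [0.25, 0.28125]

0.28125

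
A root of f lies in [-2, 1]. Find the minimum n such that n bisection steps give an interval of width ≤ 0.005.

Width after n steps is 3/2^n. Need 2^n ≥ 3/0.005 = 600.
2^9 = 512 < 600 ≤ 2^10 = 1024, so n = 10.

10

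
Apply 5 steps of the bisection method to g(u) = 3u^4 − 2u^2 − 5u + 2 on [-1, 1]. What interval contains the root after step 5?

[0.3125, 0.375]

g(0) = 2 > 0, so the root lies in [0, 1]
g(0.5) = -0.8125 < 0, so the root lies in [0, 0.5]
g(0.25) = 0.636719 > 0, so the root lies in [0.25, 0.5]
g(0.375) = -0.0969 < 0, so the root lies in [0.25, 0.375]
g(0.3125) = 0.2708 > 0, so the root lies in [0.3125, 0.375]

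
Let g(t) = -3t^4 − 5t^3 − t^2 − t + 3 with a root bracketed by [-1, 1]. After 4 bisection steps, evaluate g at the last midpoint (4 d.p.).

0.3059

m = 0, g(m) = 3 (+); new bracket [0, 1]
m = 0.5, g(m) = 1.4375 (+); new bracket [0.5, 1]
m = 0.75, g(m) = -1.371094 (−); new bracket [0.5, 0.75]
m = 0.625, g(m) = 0.3059 (+); new bracket [0.625, 0.75]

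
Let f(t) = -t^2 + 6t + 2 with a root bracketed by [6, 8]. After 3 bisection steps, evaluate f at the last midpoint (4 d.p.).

0.4375

f(7) = -5 < 0, so the root lies in [6, 7]
f(6.5) = -1.25 < 0, so the root lies in [6, 6.5]
f(6.25) = 0.4375 > 0, so the root lies in [6.25, 6.5]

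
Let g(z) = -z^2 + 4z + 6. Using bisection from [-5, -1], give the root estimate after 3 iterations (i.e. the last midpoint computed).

g(-3) = -15 < 0, so the root lies in [-3, -1]
g(-2) = -6 < 0, so the root lies in [-2, -1]
g(-1.5) = -2.25 < 0, so the root lies in [-1.5, -1]

-1.5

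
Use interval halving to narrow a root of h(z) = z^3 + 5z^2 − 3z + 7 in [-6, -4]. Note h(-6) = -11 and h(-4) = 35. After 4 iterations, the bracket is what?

[-5.75, -5.625]

m = -5, h(m) = 22 (+); new bracket [-6, -5]
m = -5.5, h(m) = 8.375 (+); new bracket [-6, -5.5]
m = -5.75, h(m) = -0.546875 (−); new bracket [-5.75, -5.5]
m = -5.625, h(m) = 4.0996 (+); new bracket [-5.75, -5.625]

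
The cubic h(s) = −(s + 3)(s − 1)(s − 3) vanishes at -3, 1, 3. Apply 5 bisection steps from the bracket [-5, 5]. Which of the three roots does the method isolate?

m = 0, h(m) = -9 (−); new bracket [-5, 0]
m = -2.5, h(m) = -9.625 (−); new bracket [-5, -2.5]
m = -3.75, h(m) = 24.046875 (+); new bracket [-3.75, -2.5]
m = -3.125, h(m) = 3.1582 (+); new bracket [-3.125, -2.5]
m = -2.8125, h(m) = -4.155 (−); new bracket [-3.125, -2.8125]

-3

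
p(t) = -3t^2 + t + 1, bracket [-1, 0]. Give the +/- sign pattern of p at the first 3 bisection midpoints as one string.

-++

t = -0.5 gives p = -0.25, negative; keep [-0.5, 0]
t = -0.25 gives p = 0.5625, positive; keep [-0.5, -0.25]
t = -0.375 gives p = 0.203125, positive; keep [-0.5, -0.375]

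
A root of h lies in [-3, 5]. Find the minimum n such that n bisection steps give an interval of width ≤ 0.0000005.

24

Width after n steps is 8/2^n. Need 2^n ≥ 8/0.0000005 = 16000000.
2^23 = 8388608 < 16000000 ≤ 2^24 = 16777216, so n = 24.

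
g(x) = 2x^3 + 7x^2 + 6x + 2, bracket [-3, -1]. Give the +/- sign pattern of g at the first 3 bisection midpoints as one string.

g(-2) = 2 > 0, so the root lies in [-3, -2]
g(-2.5) = -0.5 < 0, so the root lies in [-2.5, -2]
g(-2.25) = 1.15625 > 0, so the root lies in [-2.5, -2.25]

+-+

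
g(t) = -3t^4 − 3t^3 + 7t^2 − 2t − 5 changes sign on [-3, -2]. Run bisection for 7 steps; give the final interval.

t = -2.5 gives g = -26.5625, negative; keep [-2.5, -2]
t = -2.25 gives g = -7.777344, negative; keep [-2.25, -2]
t = -2.125 gives g = -1.526123, negative; keep [-2.125, -2]
t = -2.0625 gives g = 0.9362, positive; keep [-2.125, -2.0625]
t = -2.09375 gives g = -0.2431, negative; keep [-2.09375, -2.0625]
t = -2.078125 gives g = 0.3593, positive; keep [-2.09375, -2.078125]
t = -2.0859375 gives g = 0.0613, positive; keep [-2.09375, -2.0859375]

[-2.09375, -2.0859375]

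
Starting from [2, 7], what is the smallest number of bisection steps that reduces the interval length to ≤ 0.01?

Width after n steps is 5/2^n. Need 2^n ≥ 5/0.01 = 500.
2^8 = 256 < 500 ≤ 2^9 = 512, so n = 9.

9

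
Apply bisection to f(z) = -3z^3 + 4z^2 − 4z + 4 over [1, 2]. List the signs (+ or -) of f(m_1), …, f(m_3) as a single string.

--+

f(1.5) = -3.125 < 0, so the root lies in [1, 1.5]
f(1.25) = -0.609375 < 0, so the root lies in [1, 1.25]
f(1.125) = 0.291016 > 0, so the root lies in [1.125, 1.25]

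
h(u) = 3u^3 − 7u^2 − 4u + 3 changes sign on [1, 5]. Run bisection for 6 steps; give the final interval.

[2.6875, 2.75]

m = 3, h(m) = 9 (+); new bracket [1, 3]
m = 2, h(m) = -9 (−); new bracket [2, 3]
m = 2.5, h(m) = -3.875 (−); new bracket [2.5, 3]
m = 2.75, h(m) = 1.4531 (+); new bracket [2.5, 2.75]
m = 2.625, h(m) = -1.4707 (−); new bracket [2.625, 2.75]
m = 2.6875, h(m) = -0.0759 (−); new bracket [2.6875, 2.75]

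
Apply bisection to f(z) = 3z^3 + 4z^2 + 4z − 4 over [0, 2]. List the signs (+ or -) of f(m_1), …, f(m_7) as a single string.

f(1) = 7 > 0, so the root lies in [0, 1]
f(0.5) = -0.625 < 0, so the root lies in [0.5, 1]
f(0.75) = 2.515625 > 0, so the root lies in [0.5, 0.75]
f(0.625) = 0.7949 > 0, so the root lies in [0.5, 0.625]
f(0.5625) = 0.0496 > 0, so the root lies in [0.5, 0.5625]
f(0.53125) = -0.2963 < 0, so the root lies in [0.53125, 0.5625]
f(0.546875) = -0.1255 < 0, so the root lies in [0.546875, 0.5625]

+-+++--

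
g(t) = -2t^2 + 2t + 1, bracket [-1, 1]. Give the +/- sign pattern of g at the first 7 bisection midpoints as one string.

midpoint 0: g = 1 > 0 → [-1, 0]
midpoint -0.5: g = -0.5 < 0 → [-0.5, 0]
midpoint -0.25: g = 0.375 > 0 → [-0.5, -0.25]
midpoint -0.375: g = -0.0312 < 0 → [-0.375, -0.25]
midpoint -0.3125: g = 0.1797 > 0 → [-0.375, -0.3125]
midpoint -0.34375: g = 0.0762 > 0 → [-0.375, -0.34375]
midpoint -0.359375: g = 0.0229 > 0 → [-0.375, -0.359375]

+-+-+++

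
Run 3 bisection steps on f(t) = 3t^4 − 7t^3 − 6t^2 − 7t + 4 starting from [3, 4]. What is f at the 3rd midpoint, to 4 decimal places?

midpoint 3.5: f = 56.0625 > 0 → [3, 3.5]
midpoint 3.25: f = 12.277344 > 0 → [3, 3.25]
midpoint 3.125: f = -3.989502 < 0 → [3.125, 3.25]

-3.9895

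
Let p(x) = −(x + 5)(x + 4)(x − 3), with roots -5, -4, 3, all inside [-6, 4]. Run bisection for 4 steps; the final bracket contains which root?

p(-1) = 48 > 0, so the root lies in [-1, 4]
p(1.5) = 53.625 > 0, so the root lies in [1.5, 4]
p(2.75) = 13.078125 > 0, so the root lies in [2.75, 4]
p(3.375) = -23.1621 < 0, so the root lies in [2.75, 3.375]

3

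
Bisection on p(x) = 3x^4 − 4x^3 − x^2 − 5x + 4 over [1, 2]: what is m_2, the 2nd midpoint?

p(1.5) = -4.0625 < 0, so the root lies in [1.5, 2]
p(1.75) = -1.113281 < 0, so the root lies in [1.75, 2]

1.75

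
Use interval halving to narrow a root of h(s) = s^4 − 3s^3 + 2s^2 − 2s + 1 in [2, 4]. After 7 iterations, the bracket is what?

[2.4375, 2.453125]

m = 3, h(m) = 13 (+); new bracket [2, 3]
m = 2.5, h(m) = 0.6875 (+); new bracket [2, 2.5]
m = 2.25, h(m) = -1.917969 (−); new bracket [2.25, 2.5]
m = 2.375, h(m) = -0.8416 (−); new bracket [2.375, 2.5]
m = 2.4375, h(m) = -0.1384 (−); new bracket [2.4375, 2.5]
m = 2.46875, h(m) = 0.2586 (+); new bracket [2.4375, 2.46875]
m = 2.453125, h(m) = 0.0562 (+); new bracket [2.4375, 2.453125]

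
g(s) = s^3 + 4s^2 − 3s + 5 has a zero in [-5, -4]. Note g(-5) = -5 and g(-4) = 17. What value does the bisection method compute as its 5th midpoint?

-4.84375

g(-4.5) = 8.375 > 0, so the root lies in [-5, -4.5]
g(-4.75) = 2.328125 > 0, so the root lies in [-5, -4.75]
g(-4.875) = -1.169922 < 0, so the root lies in [-4.875, -4.75]
g(-4.8125) = 0.6199 > 0, so the root lies in [-4.875, -4.8125]
g(-4.84375) = -0.2647 < 0, so the root lies in [-4.84375, -4.8125]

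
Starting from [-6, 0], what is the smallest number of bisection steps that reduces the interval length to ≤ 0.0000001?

26

Width after n steps is 6/2^n. Need 2^n ≥ 6/0.0000001 = 60000000.
2^25 = 33554432 < 60000000 ≤ 2^26 = 67108864, so n = 26.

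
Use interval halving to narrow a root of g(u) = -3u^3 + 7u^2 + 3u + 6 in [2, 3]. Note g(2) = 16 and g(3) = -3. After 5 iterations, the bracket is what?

m = 2.5, g(m) = 10.375 (+); new bracket [2.5, 3]
m = 2.75, g(m) = 4.796875 (+); new bracket [2.75, 3]
m = 2.875, g(m) = 1.193359 (+); new bracket [2.875, 3]
m = 2.9375, g(m) = -0.8274 (−); new bracket [2.875, 2.9375]
m = 2.90625, g(m) = 0.2017 (+); new bracket [2.90625, 2.9375]

[2.90625, 2.9375]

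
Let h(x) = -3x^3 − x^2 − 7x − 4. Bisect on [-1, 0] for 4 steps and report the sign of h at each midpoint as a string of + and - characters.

-+++

m = -0.5, h(m) = -0.375 (−); new bracket [-1, -0.5]
m = -0.75, h(m) = 1.953125 (+); new bracket [-0.75, -0.5]
m = -0.625, h(m) = 0.716797 (+); new bracket [-0.625, -0.5]
m = -0.5625, h(m) = 0.155 (+); new bracket [-0.5625, -0.5]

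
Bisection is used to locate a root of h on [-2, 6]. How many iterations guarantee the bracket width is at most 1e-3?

13

Width after n steps is 8/2^n. Need 2^n ≥ 8/1e-3 = 8000.
2^12 = 4096 < 8000 ≤ 2^13 = 8192, so n = 13.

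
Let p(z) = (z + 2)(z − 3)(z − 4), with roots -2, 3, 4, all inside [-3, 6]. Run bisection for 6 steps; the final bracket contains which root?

p(1.5) = 13.125 > 0, so the root lies in [-3, 1.5]
p(-0.75) = 22.265625 > 0, so the root lies in [-3, -0.75]
p(-1.875) = 3.580078 > 0, so the root lies in [-3, -1.875]
p(-2.4375) = -15.3142 < 0, so the root lies in [-2.4375, -1.875]
p(-2.15625) = -4.9599 < 0, so the root lies in [-2.15625, -1.875]
p(-2.015625) = -0.4714 < 0, so the root lies in [-2.015625, -1.875]

-2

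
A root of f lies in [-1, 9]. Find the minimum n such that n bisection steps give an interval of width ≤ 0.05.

Width after n steps is 10/2^n. Need 2^n ≥ 10/0.05 = 200.
2^7 = 128 < 200 ≤ 2^8 = 256, so n = 8.

8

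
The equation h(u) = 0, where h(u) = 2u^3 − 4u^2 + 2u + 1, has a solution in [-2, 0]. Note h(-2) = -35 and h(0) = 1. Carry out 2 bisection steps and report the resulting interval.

[-0.5, 0]

u = -1 gives h = -7, negative; keep [-1, 0]
u = -0.5 gives h = -1.25, negative; keep [-0.5, 0]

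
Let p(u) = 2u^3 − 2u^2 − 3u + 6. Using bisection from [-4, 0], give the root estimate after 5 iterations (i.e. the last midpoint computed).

-1.375

u = -2 gives p = -12, negative; keep [-2, 0]
u = -1 gives p = 5, positive; keep [-2, -1]
u = -1.5 gives p = -0.75, negative; keep [-1.5, -1]
u = -1.25 gives p = 2.7188, positive; keep [-1.5, -1.25]
u = -1.375 gives p = 1.1445, positive; keep [-1.5, -1.375]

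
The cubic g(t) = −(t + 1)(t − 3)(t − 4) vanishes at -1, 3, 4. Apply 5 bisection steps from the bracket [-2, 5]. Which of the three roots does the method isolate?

m = 1.5, g(m) = -9.375 (−); new bracket [-2, 1.5]
m = -0.25, g(m) = -10.359375 (−); new bracket [-2, -0.25]
m = -1.125, g(m) = 2.642578 (+); new bracket [-1.125, -0.25]
m = -0.6875, g(m) = -5.4016 (−); new bracket [-1.125, -0.6875]
m = -0.90625, g(m) = -1.7967 (−); new bracket [-1.125, -0.90625]

-1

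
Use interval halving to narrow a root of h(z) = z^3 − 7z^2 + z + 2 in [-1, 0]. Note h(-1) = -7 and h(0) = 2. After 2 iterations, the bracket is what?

[-0.5, -0.25]

m = -0.5, h(m) = -0.375 (−); new bracket [-0.5, 0]
m = -0.25, h(m) = 1.296875 (+); new bracket [-0.5, -0.25]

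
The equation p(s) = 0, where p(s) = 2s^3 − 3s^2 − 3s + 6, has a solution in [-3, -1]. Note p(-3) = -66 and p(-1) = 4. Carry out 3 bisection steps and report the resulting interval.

[-1.5, -1.25]

m = -2, p(m) = -16 (−); new bracket [-2, -1]
m = -1.5, p(m) = -3 (−); new bracket [-1.5, -1]
m = -1.25, p(m) = 1.15625 (+); new bracket [-1.5, -1.25]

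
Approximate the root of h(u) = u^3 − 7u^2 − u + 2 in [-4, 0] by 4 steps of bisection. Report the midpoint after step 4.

h(-2) = -32 < 0, so the root lies in [-2, 0]
h(-1) = -5 < 0, so the root lies in [-1, 0]
h(-0.5) = 0.625 > 0, so the root lies in [-1, -0.5]
h(-0.75) = -1.6094 < 0, so the root lies in [-0.75, -0.5]

-0.75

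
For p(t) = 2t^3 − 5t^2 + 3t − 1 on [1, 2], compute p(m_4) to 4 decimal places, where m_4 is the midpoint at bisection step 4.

-0.0796

midpoint 1.5: p = -1 < 0 → [1.5, 2]
midpoint 1.75: p = -0.34375 < 0 → [1.75, 2]
midpoint 1.875: p = 0.230469 > 0 → [1.75, 1.875]
midpoint 1.8125: p = -0.0796 < 0 → [1.8125, 1.875]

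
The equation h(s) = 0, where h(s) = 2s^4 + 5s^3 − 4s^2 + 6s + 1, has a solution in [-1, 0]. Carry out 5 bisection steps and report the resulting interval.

[-0.15625, -0.125]

m = -0.5, h(m) = -3.5 (−); new bracket [-0.5, 0]
m = -0.25, h(m) = -0.820312 (−); new bracket [-0.25, 0]
m = -0.125, h(m) = 0.178223 (+); new bracket [-0.25, -0.125]
m = -0.1875, h(m) = -0.2961 (−); new bracket [-0.1875, -0.125]
m = -0.15625, h(m) = -0.053 (−); new bracket [-0.15625, -0.125]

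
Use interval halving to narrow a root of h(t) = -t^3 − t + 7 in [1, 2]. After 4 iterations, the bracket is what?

m = 1.5, h(m) = 2.125 (+); new bracket [1.5, 2]
m = 1.75, h(m) = -0.109375 (−); new bracket [1.5, 1.75]
m = 1.625, h(m) = 1.083984 (+); new bracket [1.625, 1.75]
m = 1.6875, h(m) = 0.5071 (+); new bracket [1.6875, 1.75]

[1.6875, 1.75]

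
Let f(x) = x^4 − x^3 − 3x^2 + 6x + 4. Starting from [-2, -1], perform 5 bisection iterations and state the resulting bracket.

[-1.8125, -1.78125]

midpoint -1.5: f = -3.3125 < 0 → [-2, -1.5]
midpoint -1.75: f = -0.949219 < 0 → [-2, -1.75]
midpoint -1.875: f = 1.154541 > 0 → [-1.875, -1.75]
midpoint -1.8125: f = 0.0161 > 0 → [-1.8125, -1.75]
midpoint -1.78125: f = -0.4874 < 0 → [-1.8125, -1.78125]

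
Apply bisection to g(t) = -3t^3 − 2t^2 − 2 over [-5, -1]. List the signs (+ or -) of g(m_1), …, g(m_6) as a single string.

++++-+

midpoint -3: g = 61 > 0 → [-3, -1]
midpoint -2: g = 14 > 0 → [-2, -1]
midpoint -1.5: g = 3.625 > 0 → [-1.5, -1]
midpoint -1.25: g = 0.7344 > 0 → [-1.25, -1]
midpoint -1.125: g = -0.2598 < 0 → [-1.25, -1.125]
midpoint -1.1875: g = 0.2034 > 0 → [-1.1875, -1.125]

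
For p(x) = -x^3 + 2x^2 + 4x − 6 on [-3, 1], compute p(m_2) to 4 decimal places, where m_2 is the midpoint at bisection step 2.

2.0000

m = -1, p(m) = -7 (−); new bracket [-3, -1]
m = -2, p(m) = 2 (+); new bracket [-2, -1]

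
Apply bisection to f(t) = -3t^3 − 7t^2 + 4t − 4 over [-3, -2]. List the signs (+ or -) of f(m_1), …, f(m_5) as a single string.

midpoint -2.5: f = -10.875 < 0 → [-3, -2.5]
midpoint -2.75: f = -5.546875 < 0 → [-3, -2.75]
midpoint -2.875: f = -2.068359 < 0 → [-3, -2.875]
midpoint -2.9375: f = -0.1101 < 0 → [-3, -2.9375]
midpoint -2.96875: f = 0.9257 > 0 → [-2.96875, -2.9375]

----+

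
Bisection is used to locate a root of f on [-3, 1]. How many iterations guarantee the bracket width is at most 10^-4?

Width after n steps is 4/2^n. Need 2^n ≥ 4/10^-4 = 40000.
2^15 = 32768 < 40000 ≤ 2^16 = 65536, so n = 16.

16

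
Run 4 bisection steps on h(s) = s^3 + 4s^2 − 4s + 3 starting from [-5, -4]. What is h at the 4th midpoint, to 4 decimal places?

m = -4.5, h(m) = 10.875 (+); new bracket [-5, -4.5]
m = -4.75, h(m) = 5.078125 (+); new bracket [-5, -4.75]
m = -4.875, h(m) = 1.705078 (+); new bracket [-5, -4.875]
m = -4.9375, h(m) = -0.1052 (−); new bracket [-4.9375, -4.875]

-0.1052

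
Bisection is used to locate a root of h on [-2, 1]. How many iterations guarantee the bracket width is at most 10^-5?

19

Width after n steps is 3/2^n. Need 2^n ≥ 3/10^-5 = 300000.
2^18 = 262144 < 300000 ≤ 2^19 = 524288, so n = 19.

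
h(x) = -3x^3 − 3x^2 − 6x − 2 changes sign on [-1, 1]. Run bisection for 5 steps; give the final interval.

midpoint 0: h = -2 < 0 → [-1, 0]
midpoint -0.5: h = 0.625 > 0 → [-0.5, 0]
midpoint -0.25: h = -0.640625 < 0 → [-0.5, -0.25]
midpoint -0.375: h = -0.0137 < 0 → [-0.5, -0.375]
midpoint -0.4375: h = 0.302 > 0 → [-0.4375, -0.375]

[-0.4375, -0.375]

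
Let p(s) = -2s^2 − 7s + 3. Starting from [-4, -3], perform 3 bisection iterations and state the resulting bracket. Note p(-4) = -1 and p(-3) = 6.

m = -3.5, p(m) = 3 (+); new bracket [-4, -3.5]
m = -3.75, p(m) = 1.125 (+); new bracket [-4, -3.75]
m = -3.875, p(m) = 0.09375 (+); new bracket [-4, -3.875]

[-4, -3.875]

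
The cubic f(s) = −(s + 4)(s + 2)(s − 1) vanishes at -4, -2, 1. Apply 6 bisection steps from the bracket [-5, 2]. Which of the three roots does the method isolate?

m = -1.5, f(m) = 3.125 (+); new bracket [-1.5, 2]
m = 0.25, f(m) = 7.171875 (+); new bracket [0.25, 2]
m = 1.125, f(m) = -2.001953 (−); new bracket [0.25, 1.125]
m = 0.6875, f(m) = 3.9368 (+); new bracket [0.6875, 1.125]
m = 0.90625, f(m) = 1.3368 (+); new bracket [0.90625, 1.125]
m = 1.015625, f(m) = -0.2363 (−); new bracket [0.90625, 1.015625]

1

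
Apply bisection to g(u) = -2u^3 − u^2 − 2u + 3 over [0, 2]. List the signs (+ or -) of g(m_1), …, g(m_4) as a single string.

-++-

m = 1, g(m) = -2 (−); new bracket [0, 1]
m = 0.5, g(m) = 1.5 (+); new bracket [0.5, 1]
m = 0.75, g(m) = 0.09375 (+); new bracket [0.75, 1]
m = 0.875, g(m) = -0.8555 (−); new bracket [0.75, 0.875]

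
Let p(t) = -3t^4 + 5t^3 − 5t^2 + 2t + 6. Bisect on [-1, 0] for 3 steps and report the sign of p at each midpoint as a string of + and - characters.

midpoint -0.5: p = 2.9375 > 0 → [-1, -0.5]
midpoint -0.75: p = -1.371094 < 0 → [-0.75, -0.5]
midpoint -0.625: p = 1.118408 > 0 → [-0.75, -0.625]

+-+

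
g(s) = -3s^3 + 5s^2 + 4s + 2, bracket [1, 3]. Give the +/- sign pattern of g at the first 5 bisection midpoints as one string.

+-+-+

s = 2 gives g = 6, positive; keep [2, 3]
s = 2.5 gives g = -3.625, negative; keep [2, 2.5]
s = 2.25 gives g = 2.140625, positive; keep [2.25, 2.5]
s = 2.375 gives g = -0.4863, negative; keep [2.25, 2.375]
s = 2.3125 gives g = 0.8889, positive; keep [2.3125, 2.375]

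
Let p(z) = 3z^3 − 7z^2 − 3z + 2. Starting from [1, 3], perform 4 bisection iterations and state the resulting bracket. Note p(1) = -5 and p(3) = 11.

[2.5, 2.625]

m = 2, p(m) = -8 (−); new bracket [2, 3]
m = 2.5, p(m) = -2.375 (−); new bracket [2.5, 3]
m = 2.75, p(m) = 3.203125 (+); new bracket [2.5, 2.75]
m = 2.625, p(m) = 0.1543 (+); new bracket [2.5, 2.625]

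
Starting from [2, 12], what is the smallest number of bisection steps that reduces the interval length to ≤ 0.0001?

17

Width after n steps is 10/2^n. Need 2^n ≥ 10/0.0001 = 100000.
2^16 = 65536 < 100000 ≤ 2^17 = 131072, so n = 17.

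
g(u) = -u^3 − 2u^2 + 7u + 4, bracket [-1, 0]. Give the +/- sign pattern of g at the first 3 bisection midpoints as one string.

m = -0.5, g(m) = 0.125 (+); new bracket [-1, -0.5]
m = -0.75, g(m) = -1.953125 (−); new bracket [-0.75, -0.5]
m = -0.625, g(m) = -0.912109 (−); new bracket [-0.625, -0.5]

+--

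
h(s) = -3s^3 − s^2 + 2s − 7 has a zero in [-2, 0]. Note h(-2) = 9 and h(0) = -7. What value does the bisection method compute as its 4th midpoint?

-1.625

m = -1, h(m) = -7 (−); new bracket [-2, -1]
m = -1.5, h(m) = -2.125 (−); new bracket [-2, -1.5]
m = -1.75, h(m) = 2.515625 (+); new bracket [-1.75, -1.5]
m = -1.625, h(m) = -0.0176 (−); new bracket [-1.75, -1.625]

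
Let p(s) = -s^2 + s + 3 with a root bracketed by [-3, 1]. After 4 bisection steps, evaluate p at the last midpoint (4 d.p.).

0.1875

s = -1 gives p = 1, positive; keep [-3, -1]
s = -2 gives p = -3, negative; keep [-2, -1]
s = -1.5 gives p = -0.75, negative; keep [-1.5, -1]
s = -1.25 gives p = 0.1875, positive; keep [-1.5, -1.25]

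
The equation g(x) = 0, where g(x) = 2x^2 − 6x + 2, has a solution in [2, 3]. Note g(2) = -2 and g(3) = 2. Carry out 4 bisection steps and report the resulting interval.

[2.5625, 2.625]

g(2.5) = -0.5 < 0, so the root lies in [2.5, 3]
g(2.75) = 0.625 > 0, so the root lies in [2.5, 2.75]
g(2.625) = 0.03125 > 0, so the root lies in [2.5, 2.625]
g(2.5625) = -0.2422 < 0, so the root lies in [2.5625, 2.625]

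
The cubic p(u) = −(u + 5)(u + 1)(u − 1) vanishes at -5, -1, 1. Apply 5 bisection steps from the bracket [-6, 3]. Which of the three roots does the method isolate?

m = -1.5, p(m) = -4.375 (−); new bracket [-6, -1.5]
m = -3.75, p(m) = -16.328125 (−); new bracket [-6, -3.75]
m = -4.875, p(m) = -2.845703 (−); new bracket [-6, -4.875]
m = -5.4375, p(m) = 12.4978 (+); new bracket [-5.4375, -4.875]
m = -5.15625, p(m) = 3.998 (+); new bracket [-5.15625, -4.875]

-5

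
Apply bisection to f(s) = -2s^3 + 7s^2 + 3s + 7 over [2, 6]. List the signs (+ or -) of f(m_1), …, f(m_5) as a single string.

+----

m = 4, f(m) = 3 (+); new bracket [4, 6]
m = 5, f(m) = -53 (−); new bracket [4, 5]
m = 4.5, f(m) = -20 (−); new bracket [4, 4.5]
m = 4.25, f(m) = -7.3438 (−); new bracket [4, 4.25]
m = 4.125, f(m) = -1.8945 (−); new bracket [4, 4.125]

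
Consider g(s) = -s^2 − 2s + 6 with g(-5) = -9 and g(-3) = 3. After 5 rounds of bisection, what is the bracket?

[-3.6875, -3.625]

m = -4, g(m) = -2 (−); new bracket [-4, -3]
m = -3.5, g(m) = 0.75 (+); new bracket [-4, -3.5]
m = -3.75, g(m) = -0.5625 (−); new bracket [-3.75, -3.5]
m = -3.625, g(m) = 0.1094 (+); new bracket [-3.75, -3.625]
m = -3.6875, g(m) = -0.2227 (−); new bracket [-3.6875, -3.625]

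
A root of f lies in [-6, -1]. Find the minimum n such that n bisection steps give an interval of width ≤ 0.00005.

17

Width after n steps is 5/2^n. Need 2^n ≥ 5/0.00005 = 100000.
2^16 = 65536 < 100000 ≤ 2^17 = 131072, so n = 17.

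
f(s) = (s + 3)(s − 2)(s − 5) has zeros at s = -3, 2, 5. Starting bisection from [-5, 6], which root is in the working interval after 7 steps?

midpoint 0.5: f = 23.625 > 0 → [-5, 0.5]
midpoint -2.25: f = 23.109375 > 0 → [-5, -2.25]
midpoint -3.625: f = -30.322266 < 0 → [-3.625, -2.25]
midpoint -2.9375: f = 2.4495 > 0 → [-3.625, -2.9375]
midpoint -3.28125: f = -12.3006 < 0 → [-3.28125, -2.9375]
midpoint -3.109375: f = -4.5318 < 0 → [-3.109375, -2.9375]
midpoint -3.0234375: f = -0.9447 < 0 → [-3.0234375, -2.9375]

-3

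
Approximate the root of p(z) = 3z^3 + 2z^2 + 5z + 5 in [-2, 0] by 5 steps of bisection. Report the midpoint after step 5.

-0.9375

midpoint -1: p = -1 < 0 → [-1, 0]
midpoint -0.5: p = 2.625 > 0 → [-1, -0.5]
midpoint -0.75: p = 1.109375 > 0 → [-1, -0.75]
midpoint -0.875: p = 0.1465 > 0 → [-1, -0.875]
midpoint -0.9375: p = -0.4016 < 0 → [-0.9375, -0.875]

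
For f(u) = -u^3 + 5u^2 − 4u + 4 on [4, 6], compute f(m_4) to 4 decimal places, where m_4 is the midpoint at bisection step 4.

-1.5371

midpoint 5: f = -16 < 0 → [4, 5]
midpoint 4.5: f = -3.875 < 0 → [4, 4.5]
midpoint 4.25: f = 0.546875 > 0 → [4.25, 4.5]
midpoint 4.375: f = -1.5371 < 0 → [4.25, 4.375]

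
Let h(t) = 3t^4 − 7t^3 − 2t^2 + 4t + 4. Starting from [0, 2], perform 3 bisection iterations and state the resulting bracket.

[1, 1.25]

midpoint 1: h = 2 > 0 → [1, 2]
midpoint 1.5: h = -2.9375 < 0 → [1, 1.5]
midpoint 1.25: h = -0.472656 < 0 → [1, 1.25]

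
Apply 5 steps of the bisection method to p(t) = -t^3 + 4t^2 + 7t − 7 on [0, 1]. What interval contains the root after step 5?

[0.71875, 0.75]

midpoint 0.5: p = -2.625 < 0 → [0.5, 1]
midpoint 0.75: p = 0.078125 > 0 → [0.5, 0.75]
midpoint 0.625: p = -1.306641 < 0 → [0.625, 0.75]
midpoint 0.6875: p = -0.6218 < 0 → [0.6875, 0.75]
midpoint 0.71875: p = -0.2737 < 0 → [0.71875, 0.75]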